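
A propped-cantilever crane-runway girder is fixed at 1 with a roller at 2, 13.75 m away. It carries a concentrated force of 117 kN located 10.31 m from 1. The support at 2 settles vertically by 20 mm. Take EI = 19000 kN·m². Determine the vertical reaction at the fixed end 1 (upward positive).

R_1 = 43.43 kN

Release the roller at 2. Primary structure: cantilever fixed at 1.
Free-end deflection of the primary structure under the applied loading (downward +):
  point load 117 at a = 10.31: Pa²(3L − a)/(6EI) = 64132/EI
Tip deflection under a unit load at 2: L³/(3EI) = 866.5/EI.
With EI = 19000 kN·m²: δ_0 = 3.3753 m and δ_{22} = 0.045607 m/kN.
Compatibility — the beam at 2 must follow the support down by 0.02 m: δ_0 − R_2·δ_{22} = 0.02, so R_2 = (3.3753 − 0.02)/0.045607 = 73.57 kN.
Vertical equilibrium: R_1 = ΣP − R_2 = 117 − 73.57 = 43.43 kN.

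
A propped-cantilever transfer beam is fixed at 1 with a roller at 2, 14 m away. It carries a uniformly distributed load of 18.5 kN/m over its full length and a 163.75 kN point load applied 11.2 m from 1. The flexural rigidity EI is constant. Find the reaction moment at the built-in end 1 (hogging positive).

M_1 = 673.3 kN·m

Choose R_2 as the redundant. The primary structure is the cantilever fixed at 1.
Downward deflection at the released point 2 due to the loads:
  UDL 18.5: wL⁴/(8EI) = 88837/EI
  point load 163.75 at a = 11.2: Pa²(3L − a)/(6EI) = 105443/EI
  δ_0 = 194280/EI
Flexibility coefficient — unit upward force at 2: δ_{22} = L³/(3EI) = 914.7/EI.
The prop prevents deflection at 2: R_2 = δ_0/δ_{22} = 194280/914.7 = 212.4 kN.
Moment equilibrium about 1: M_1 = Σ(load moments about 1) − R_2·L = 3647 − 212.4×14 = 673.3 kN·m.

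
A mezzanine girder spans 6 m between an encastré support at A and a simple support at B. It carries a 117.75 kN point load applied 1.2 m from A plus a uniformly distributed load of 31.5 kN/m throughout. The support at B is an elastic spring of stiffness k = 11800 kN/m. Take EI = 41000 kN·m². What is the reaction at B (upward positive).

Release the roller at B. Primary structure: cantilever fixed at A.
Free-end deflection of the primary structure under the applied loading (downward +):
  point load 117.75 at a = 1.2: Pa²(3L − a)/(6EI) = 474.8/EI
  UDL 31.5: wL⁴/(8EI) = 5103/EI
  δ_0 = 5578/EI
Flexibility coefficient — unit upward force at B: δ_{BB} = L³/(3EI) = 72/EI.
With EI = 41000 kN·m²: δ_0 = 0.13604 m and δ_{BB} = 0.001756 m/kN.
Compatibility — the spring shortens by R_B/k under the reaction it provides: δ_0 − R_B·δ_{BB} = R_B/k. With 1/k = 0.000085 m/kN, R_B = δ_0 / (δ_{BB} + 1/k) = 0.13604 / (0.001756 + 0.000085) = 73.9 kN.

R_B = 73.9 kN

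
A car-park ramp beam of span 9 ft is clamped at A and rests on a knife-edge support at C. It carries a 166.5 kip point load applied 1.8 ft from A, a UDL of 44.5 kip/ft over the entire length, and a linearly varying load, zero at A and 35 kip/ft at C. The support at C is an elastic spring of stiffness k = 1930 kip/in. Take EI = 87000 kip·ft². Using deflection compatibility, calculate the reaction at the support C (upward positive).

Remove the prop at C; the released (primary) structure is a cantilever built in at A.
Downward deflection at the released point C due to the loads:
  point load 166.5 at a = 1.8: Pa²(3L − a)/(6EI) = 2266/EI
  UDL 44.5: wL⁴/(8EI) = 36496/EI
  triangular load, peak 35 at the free end: 11w₀L⁴/(120EI) = 21050/EI
  δ_0 = 59811/EI
Tip deflection under a unit load at C: L³/(3EI) = 243/EI.
With EI = 87000 kip·ft²: δ_0 = 0.68748 ft and δ_{CC} = 0.002793 ft/kip.
Compatibility — the spring shortens by R_C/k under the reaction it provides: δ_0 − R_C·δ_{CC} = R_C/k. With 1/k = 1/(1930×12) ft/kip = 0.000043 ft/kip, R_C = δ_0 / (δ_{CC} + 1/k) = 0.68748 / (0.002793 + 0.000043) = 242.4 kip.

R_C = 242.4 kip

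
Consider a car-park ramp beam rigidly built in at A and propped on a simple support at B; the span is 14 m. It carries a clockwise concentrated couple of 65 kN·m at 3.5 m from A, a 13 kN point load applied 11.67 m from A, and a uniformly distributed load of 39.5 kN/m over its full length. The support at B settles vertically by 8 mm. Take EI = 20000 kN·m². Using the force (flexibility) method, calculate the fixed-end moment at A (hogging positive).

Take the reaction at B as the redundant and release it; the primary structure is a cantilever fixed at A.
Free-end deflection of the primary structure under the applied loading (downward +):
  clockwise couple 65 at a = 3.5: M₀a(2L − a)/(2EI) = 2787/EI
  point load 13 at a = 11.67: Pa²(3L − a)/(6EI) = 8950/EI
  UDL 39.5: wL⁴/(8EI) = 189679/EI
  δ_0 = 201416/EI
Tip deflection under a unit load at B: L³/(3EI) = 914.7/EI.
With EI = 20000 kN·m²: δ_0 = 10.071 m and δ_{BB} = 0.045733 m/kN.
Compatibility — the beam at B must follow the support down by 0.008 m: δ_0 − R_B·δ_{BB} = 0.008, so R_B = (10.071 − 0.008)/0.045733 = 220 kN.
Moment equilibrium about A: M_A = Σ(load moments about A) − R_B·L = 4088 − 220×14 = 1007 kN·m.

M_A = 1007 kN·m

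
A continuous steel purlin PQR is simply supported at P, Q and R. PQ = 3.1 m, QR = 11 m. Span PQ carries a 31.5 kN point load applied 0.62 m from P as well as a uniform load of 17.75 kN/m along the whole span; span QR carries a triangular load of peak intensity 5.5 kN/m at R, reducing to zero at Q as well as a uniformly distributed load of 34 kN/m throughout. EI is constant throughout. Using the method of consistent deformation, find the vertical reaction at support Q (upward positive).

Release continuity at Q by inserting a hinge; the redundant is the internal moment M_Q. The primary structure is two simply-supported spans PQ and QR.
Rotations at Q on the released spans (each span's end-slope, ×1/EI):
  span PQ: point load 31.5 at a = 0.62: Pab(L + a)/(6LEI) = 9.687/EI
  span PQ: UDL 17.75: wL³/(24EI) = 22.03/EI
  span QR: triangular load, peak 5.5: 7w₀L³/(360EI) = 142.3/EI
  span QR: UDL 34: wL³/(24EI) = 1886/EI
  relative rotation θ_0 = (31.72 + 2028)/EI = 2060/EI
A unit hogging moment at Q produces rotation L₁/(3EI) + L₂/(3EI) = 4.7/EI.
Compatibility: M_Q·(L₁+L₂)/(3EI) = θ_0, giving M_Q = 438.2 kN·m (hogging).
Span PQ, ΣM about P with M_Q applied at Q: R_Q^{PQ}·3.1 = 104.8 + 438.2, so R_Q^{PQ} = 175.2 kN and R_P = 86.53 − 175.2 = -88.65 kN.
Span QR, ΣM about R: R_Q^{QR}·11 = 2168 + 438.2, so R_Q^{QR} = 236.9 kN and R_R = 404.2 − 236.9 = 167.3 kN.
R_Q = 175.2 + 236.9 = 412.1 kN.

R_Q = 412.1 kN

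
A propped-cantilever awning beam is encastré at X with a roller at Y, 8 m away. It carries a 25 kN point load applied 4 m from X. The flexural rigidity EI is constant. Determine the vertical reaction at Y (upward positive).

R_Y = 7.812 kN

Remove the prop at Y; the released (primary) structure is a cantilever built in at X.
Deflection at Y on the released cantilever, summing each load's contribution:
  point load 25 at a = 4: Pa²(3L − a)/(6EI) = 1333/EI
Flexibility coefficient — unit upward force at Y: δ_{YY} = L³/(3EI) = 170.7/EI.
The prop prevents deflection at Y: R_Y = δ_0/δ_{YY} = 1333/170.7 = 7.812 kN.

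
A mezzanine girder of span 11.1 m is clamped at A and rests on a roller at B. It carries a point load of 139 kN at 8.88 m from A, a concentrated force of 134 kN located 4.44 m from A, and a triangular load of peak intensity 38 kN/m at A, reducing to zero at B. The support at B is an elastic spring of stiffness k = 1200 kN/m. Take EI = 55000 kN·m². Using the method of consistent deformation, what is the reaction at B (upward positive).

Remove the prop at B; the released (primary) structure is a cantilever built in at A.
Primary-structure tip deflection at B by superposition:
  point load 139 at a = 8.88: Pa²(3L − a)/(6EI) = 44610/EI
  point load 134 at a = 4.44: Pa²(3L − a)/(6EI) = 12706/EI
  triangular load, peak 38 at the fixed end: w₀L⁴/(30EI) = 19229/EI
  δ_0 = 76545/EI
Tip deflection under a unit load at B: L³/(3EI) = 455.9/EI.
With EI = 55000 kN·m²: δ_0 = 1.3917 m and δ_{BB} = 0.008289 m/kN.
Compatibility — the spring shortens by R_B/k under the reaction it provides: δ_0 − R_B·δ_{BB} = R_B/k. With 1/k = 0.000833 m/kN, R_B = δ_0 / (δ_{BB} + 1/k) = 1.3917 / (0.008289 + 0.000833) = 152.6 kN.

R_B = 152.6 kN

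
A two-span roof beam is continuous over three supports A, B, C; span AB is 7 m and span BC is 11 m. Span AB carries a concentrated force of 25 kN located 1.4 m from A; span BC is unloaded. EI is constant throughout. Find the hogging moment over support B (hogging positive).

M_B = 6.533 kN·m

Take M_B as the redundant. Released structure: two simple spans AB and BC with a hinge at B.
Discontinuity in slope at B on the released structure — sum the simple-span end rotations:
  span AB: point load 25 at a = 1.4: Pab(L + a)/(6LEI) = 39.2/EI
  relative rotation θ_0 = (39.2 + 0)/EI = 39.2/EI
A unit hogging moment at B produces rotation L₁/(3EI) + L₂/(3EI) = 6/EI.
Slope continuity at B: θ_0 = M_B·6/EI, so M_B = 39.2/6 = 6.533 kN·m (hogging).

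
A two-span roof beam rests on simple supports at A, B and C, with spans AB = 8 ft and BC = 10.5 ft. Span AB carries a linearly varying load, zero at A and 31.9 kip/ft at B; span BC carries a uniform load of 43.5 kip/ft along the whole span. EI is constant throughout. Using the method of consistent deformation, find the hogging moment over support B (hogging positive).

M_B = 399.1 kip·ft

Insert a hinge at B; M_B is the redundant, and each span becomes simply supported.
Discontinuity in slope at B on the released structure — sum the simple-span end rotations:
  span AB: triangular load, peak 31.9: w₀L³/(45EI) = 363/EI
  span BC: UDL 43.5: wL³/(24EI) = 2098/EI
  relative rotation θ_0 = (363 + 2098)/EI = 2461/EI
A unit hogging moment at B produces rotation L₁/(3EI) + L₂/(3EI) = 6.167/EI.
Slope continuity at B: θ_0 = M_B·6.167/EI, so M_B = 2461/6.167 = 399.1 kip·ft (hogging).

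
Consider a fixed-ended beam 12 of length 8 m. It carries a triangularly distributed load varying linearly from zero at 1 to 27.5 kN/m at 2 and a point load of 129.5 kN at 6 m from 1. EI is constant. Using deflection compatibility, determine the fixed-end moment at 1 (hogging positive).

M_1 = 107.2 kN·m

Release both end moments; the primary structure is a simply-supported span 12 with redundants M_1 and M_2.
Simple-span end rotations at 1 and 2 under the given loads:
  at 1: triangular load, peak 27.5: 7w₀L³/(360EI) = 273.8/EI
  at 2: triangular load, peak 27.5: w₀L³/(45EI) = 312.9/EI
  at 1: point load 129.5 at a = 6: Pab(L + b)/(6LEI) = 323.8/EI
  at 2: point load 129.5 at a = 6: Pab(L + a)/(6LEI) = 453.2/EI
  θ_10 = 597.5/EI,  θ_20 = 766.1/EI
Flexibility coefficients: a unit moment at one end gives L/(3EI) there and L/(6EI) at the far end, so f₁₁ = f₂₂ = 2.667/EI and f₁₂ = f₂₁ = 1.333/EI.
Compatibility — zero rotation at each built-in end:
  2.667 M_1 + 1.333 M_2 = 597.5
  1.333 M_1 + 2.667 M_2 = 766.1
Solving the pair gives M_1 = 107.2 kN·m and M_2 = 233.7 kN·m (hogging).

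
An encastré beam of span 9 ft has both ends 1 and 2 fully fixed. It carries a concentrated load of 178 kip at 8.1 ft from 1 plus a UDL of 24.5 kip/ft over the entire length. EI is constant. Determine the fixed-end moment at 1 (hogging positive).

M_1 = 179.8 kip·ft

Release both end moments; the primary structure is a simply-supported span 12 with redundants M_1 and M_2.
On the primary (simply-supported) span, the end slopes from the loading are:
  at 1: point load 178 at a = 8.1: Pab(L + b)/(6LEI) = 237.9/EI
  at 2: point load 178 at a = 8.1: Pab(L + a)/(6LEI) = 410.9/EI
  at 1: UDL 24.5: wL³/(24EI) = 744.2/EI
  at 2: UDL 24.5: wL³/(24EI) = 744.2/EI
  θ_10 = 982.1/EI,  θ_20 = 1155/EI
Flexibility coefficients: a unit moment at one end gives L/(3EI) there and L/(6EI) at the far end, so f₁₁ = f₂₂ = 3/EI and f₁₂ = f₂₁ = 1.5/EI.
Compatibility — zero rotation at each built-in end:
  3 M_1 + 1.5 M_2 = 982.1
  1.5 M_1 + 3 M_2 = 1155
Solving the pair gives M_1 = 179.8 kip·ft and M_2 = 295.1 kip·ft (hogging).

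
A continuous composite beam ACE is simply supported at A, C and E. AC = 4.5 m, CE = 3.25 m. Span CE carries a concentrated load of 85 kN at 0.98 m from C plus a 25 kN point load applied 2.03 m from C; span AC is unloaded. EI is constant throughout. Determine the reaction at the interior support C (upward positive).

Release continuity at C by inserting a hinge; the redundant is the internal moment M_C. The primary structure is two simply-supported spans AC and CE.
Rotations at C on the released spans (each span's end-slope, ×1/EI):
  span CE: point load 85 at a = 0.98: Pab(L + b)/(6LEI) = 53.53/EI
  span CE: point load 25 at a = 2.03: Pab(L + b)/(6LEI) = 14.19/EI
  relative rotation θ_0 = (0 + 67.72)/EI = 67.72/EI
A unit hogging moment at C produces rotation L₁/(3EI) + L₂/(3EI) = 2.583/EI.
Slope continuity at C: θ_0 = M_C·2.583/EI, so M_C = 67.72/2.583 = 26.21 kN·m (hogging).
Span AC, ΣM about A with M_C applied at C: R_C^{AC}·4.5 = 0 + 26.21, so R_C^{AC} = 5.825 kN and R_A = 0 − 5.825 = -5.825 kN.
Span CE, ΣM about E: R_C^{CE}·3.25 = 223.4 + 26.21, so R_C^{CE} = 76.82 kN and R_E = 110 − 76.82 = 33.18 kN.
R_C = 5.825 + 76.82 = 82.65 kN.

R_C = 82.65 kN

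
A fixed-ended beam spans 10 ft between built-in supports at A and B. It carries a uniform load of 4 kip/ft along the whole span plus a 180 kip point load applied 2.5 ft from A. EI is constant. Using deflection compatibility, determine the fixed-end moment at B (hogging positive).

Take the two fixed-end moments M_A, M_B as redundants; the released structure is the simple span AB.
On the primary (simply-supported) span, the end slopes from the loading are:
  at A: UDL 4: wL³/(24EI) = 166.7/EI
  at B: UDL 4: wL³/(24EI) = 166.7/EI
  at A: point load 180 at a = 2.5: Pab(L + b)/(6LEI) = 984.4/EI
  at B: point load 180 at a = 2.5: Pab(L + a)/(6LEI) = 703.1/EI
  θ_A0 = 1151/EI,  θ_B0 = 869.8/EI
Flexibility coefficients: a unit moment at one end gives L/(3EI) there and L/(6EI) at the far end, so f₁₁ = f₂₂ = 3.333/EI and f₁₂ = f₂₁ = 1.667/EI.
Compatibility — zero rotation at each built-in end:
  3.333 M_A + 1.667 M_B = 1151
  1.667 M_A + 3.333 M_B = 869.8
Solving the pair gives M_A = 286.5 kip·ft and M_B = 117.7 kip·ft (hogging).

M_B = 117.7 kip·ft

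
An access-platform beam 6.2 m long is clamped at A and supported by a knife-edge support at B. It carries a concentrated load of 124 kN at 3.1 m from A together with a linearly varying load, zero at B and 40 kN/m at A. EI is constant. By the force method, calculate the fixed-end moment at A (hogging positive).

M_A = 246.7 kN·m

Take the reaction at B as the redundant and release it; the primary structure is a cantilever fixed at A.
Free-end deflection of the primary structure under the applied loading (downward +):
  point load 124 at a = 3.1: Pa²(3L − a)/(6EI) = 3078/EI
  triangular load, peak 40 at the fixed end: w₀L⁴/(30EI) = 1970/EI
  δ_0 = 5049/EI
Tip deflection under a unit load at B: L³/(3EI) = 79.44/EI.
The prop prevents deflection at B: R_B = δ_0/δ_{BB} = 5049/79.44 = 63.55 kN.
Moment equilibrium about A: M_A = Σ(load moments about A) − R_B·L = 640.7 − 63.55×6.2 = 246.7 kN·m.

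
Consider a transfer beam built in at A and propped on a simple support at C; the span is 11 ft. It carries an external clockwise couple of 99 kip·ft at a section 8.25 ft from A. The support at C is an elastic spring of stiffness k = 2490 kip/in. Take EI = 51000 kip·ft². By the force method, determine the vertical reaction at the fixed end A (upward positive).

R_A = -12.61 kip

Take the reaction at C as the redundant and release it; the primary structure is a cantilever fixed at A.
Free-end deflection of the primary structure under the applied loading (downward +):
  clockwise couple 99 at a = 8.25: M₀a(2L − a)/(2EI) = 5615/EI
Flexibility coefficient — unit upward force at C: δ_{CC} = L³/(3EI) = 443.7/EI.
With EI = 51000 kip·ft²: δ_0 = 0.1101 ft and δ_{CC} = 0.008699 ft/kip.
Compatibility — the spring shortens by R_C/k under the reaction it provides: δ_0 − R_C·δ_{CC} = R_C/k. With 1/k = 1/(2490×12) ft/kip = 0.000033 ft/kip, R_C = δ_0 / (δ_{CC} + 1/k) = 0.1101 / (0.008699 + 0.000033) = 12.61 kip.
Vertical equilibrium: R_A = ΣP − R_C = 0 − 12.61 = -12.61 kip.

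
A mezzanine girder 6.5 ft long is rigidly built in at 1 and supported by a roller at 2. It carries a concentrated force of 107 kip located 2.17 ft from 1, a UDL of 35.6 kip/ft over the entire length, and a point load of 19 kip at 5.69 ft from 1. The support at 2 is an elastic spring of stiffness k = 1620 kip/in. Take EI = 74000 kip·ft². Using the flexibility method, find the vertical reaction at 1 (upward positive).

R_1 = 244 kip

Take the reaction at 2 as the redundant and release it; the primary structure is a cantilever fixed at 1.
Primary-structure tip deflection at 2 by superposition:
  point load 107 at a = 2.17: Pa²(3L − a)/(6EI) = 1455/EI
  UDL 35.6: wL⁴/(8EI) = 7944/EI
  point load 19 at a = 5.69: Pa²(3L − a)/(6EI) = 1416/EI
  δ_0 = 10815/EI
Flexibility coefficient — unit upward force at 2: δ_{22} = L³/(3EI) = 91.54/EI.
With EI = 74000 kip·ft²: δ_0 = 0.14614 ft and δ_{22} = 0.001237 ft/kip.
Compatibility — the spring shortens by R_2/k under the reaction it provides: δ_0 − R_2·δ_{22} = R_2/k. With 1/k = 1/(1620×12) ft/kip = 0.000051 ft/kip, R_2 = δ_0 / (δ_{22} + 1/k) = 0.14614 / (0.001237 + 0.000051) = 113.4 kip.
Vertical equilibrium: R_1 = ΣP − R_2 = 357.4 − 113.4 = 244 kip.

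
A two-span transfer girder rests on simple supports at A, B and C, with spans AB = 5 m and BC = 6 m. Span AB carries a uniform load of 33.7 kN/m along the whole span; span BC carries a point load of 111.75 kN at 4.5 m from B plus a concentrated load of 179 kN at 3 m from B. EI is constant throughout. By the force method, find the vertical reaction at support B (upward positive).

Release continuity at B by inserting a hinge; the redundant is the internal moment M_B. The primary structure is two simply-supported spans AB and BC.
Discontinuity in slope at B on the released structure — sum the simple-span end rotations:
  span AB: UDL 33.7: wL³/(24EI) = 175.5/EI
  span BC: point load 111.75 at a = 4.5: Pab(L + b)/(6LEI) = 157.1/EI
  span BC: point load 179 at a = 3: Pab(L + b)/(6LEI) = 402.8/EI
  relative rotation θ_0 = (175.5 + 559.9)/EI = 735.4/EI
A unit hogging moment at B produces rotation L₁/(3EI) + L₂/(3EI) = 3.667/EI.
Slope continuity at B: θ_0 = M_B·3.667/EI, so M_B = 735.4/3.667 = 200.6 kN·m (hogging).
Span AB, ΣM about A with M_B applied at B: R_B^{AB}·5 = 421.2 + 200.6, so R_B^{AB} = 124.4 kN and R_A = 168.5 − 124.4 = 44.14 kN.
Span BC, ΣM about C: R_B^{BC}·6 = 704.6 + 200.6, so R_B^{BC} = 150.9 kN and R_C = 290.8 − 150.9 = 139.9 kN.
R_B = 124.4 + 150.9 = 275.2 kN.

R_B = 275.2 kN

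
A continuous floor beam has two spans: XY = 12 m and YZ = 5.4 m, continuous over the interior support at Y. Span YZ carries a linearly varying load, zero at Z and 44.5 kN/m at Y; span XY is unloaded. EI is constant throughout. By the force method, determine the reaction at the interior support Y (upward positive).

Insert a hinge at Y; M_Y is the redundant, and each span becomes simply supported.
Discontinuity in slope at Y on the released structure — sum the simple-span end rotations:
  span YZ: triangular load, peak 44.5: w₀L³/(45EI) = 155.7/EI
  relative rotation θ_0 = (0 + 155.7)/EI = 155.7/EI
A unit hogging moment at Y produces rotation L₁/(3EI) + L₂/(3EI) = 5.8/EI.
Slope continuity at Y: θ_0 = M_Y·5.8/EI, so M_Y = 155.7/5.8 = 26.85 kN·m (hogging).
Span XY, ΣM about X with M_Y applied at Y: R_Y^{XY}·12 = 0 + 26.85, so R_Y^{XY} = 2.237 kN and R_X = 0 − 2.237 = -2.237 kN.
Span YZ, ΣM about Z: R_Y^{YZ}·5.4 = 432.5 + 26.85, so R_Y^{YZ} = 85.07 kN and R_Z = 120.2 − 85.07 = 35.08 kN.
R_Y = 2.237 + 85.07 = 87.31 kN.

R_Y = 87.31 kN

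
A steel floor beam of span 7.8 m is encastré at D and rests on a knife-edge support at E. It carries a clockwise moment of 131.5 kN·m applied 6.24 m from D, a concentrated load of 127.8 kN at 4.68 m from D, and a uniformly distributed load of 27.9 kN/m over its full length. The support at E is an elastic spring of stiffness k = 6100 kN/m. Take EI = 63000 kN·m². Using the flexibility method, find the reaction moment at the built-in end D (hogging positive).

Remove the prop at E; the released (primary) structure is a cantilever built in at D.
Deflection at E on the released cantilever, summing each load's contribution:
  clockwise couple 131.5 at a = 6.24: M₀a(2L − a)/(2EI) = 3840/EI
  point load 127.8 at a = 4.68: Pa²(3L − a)/(6EI) = 8733/EI
  UDL 27.9: wL⁴/(8EI) = 12909/EI
  δ_0 = 25482/EI
Flexibility coefficient — unit upward force at E: δ_{EE} = L³/(3EI) = 158.2/EI.
With EI = 63000 kN·m²: δ_0 = 0.40448 m and δ_{EE} = 0.002511 m/kN.
Compatibility — the spring shortens by R_E/k under the reaction it provides: δ_0 − R_E·δ_{EE} = R_E/k. With 1/k = 0.000164 m/kN, R_E = δ_0 / (δ_{EE} + 1/k) = 0.40448 / (0.002511 + 0.000164) = 151.2 kN.
Moment equilibrium about D: M_D = Σ(load moments about D) − R_E·L = 1578 − 151.2×7.8 = 398.8 kN·m.

M_D = 398.8 kN·m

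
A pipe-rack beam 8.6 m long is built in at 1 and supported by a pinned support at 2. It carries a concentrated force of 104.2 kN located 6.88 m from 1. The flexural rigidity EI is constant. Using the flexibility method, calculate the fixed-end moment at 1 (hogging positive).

M_1 = 86.03 kN·m

Remove the prop at 2; the released (primary) structure is a cantilever built in at 1.
Downward deflection at the released point 2 due to the loads:
  point load 104.2 at a = 6.88: Pa²(3L − a)/(6EI) = 15553/EI
Flexibility coefficient — unit upward force at 2: δ_{22} = L³/(3EI) = 212/EI.
The prop prevents deflection at 2: R_2 = δ_0/δ_{22} = 15553/212 = 73.36 kN.
Moment equilibrium about 1: M_1 = Σ(load moments about 1) − R_2·L = 716.9 − 73.36×8.6 = 86.03 kN·m.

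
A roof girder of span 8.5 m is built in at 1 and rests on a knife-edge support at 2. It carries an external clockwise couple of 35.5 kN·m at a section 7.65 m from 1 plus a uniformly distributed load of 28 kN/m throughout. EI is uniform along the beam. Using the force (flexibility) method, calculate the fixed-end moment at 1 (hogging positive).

Choose R_2 as the redundant. The primary structure is the cantilever fixed at 1.
Downward deflection at the released point 2 due to the loads:
  clockwise couple 35.5 at a = 7.65: M₀a(2L − a)/(2EI) = 1270/EI
  UDL 28: wL⁴/(8EI) = 18270/EI
  δ_0 = 19540/EI
Tip deflection under a unit load at 2: L³/(3EI) = 204.7/EI.
Compatibility at 2: δ_0 − R_2·δ_{22} = 0, so R_2 = 19540/204.7 = 95.45 kN.
Moment equilibrium about 1: M_1 = Σ(load moments about 1) − R_2·L = 1047 − 95.45×8.5 = 235.7 kN·m.

M_1 = 235.7 kN·m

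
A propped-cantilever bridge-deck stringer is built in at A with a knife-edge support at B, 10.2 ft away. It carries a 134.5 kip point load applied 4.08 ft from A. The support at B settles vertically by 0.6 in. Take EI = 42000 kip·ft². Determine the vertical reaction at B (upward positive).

R_B = 22.04 kip

Remove the prop at B; the released (primary) structure is a cantilever built in at A.
Primary-structure tip deflection at B by superposition:
  point load 134.5 at a = 4.08: Pa²(3L − a)/(6EI) = 9896/EI
Tip deflection under a unit load at B: L³/(3EI) = 353.7/EI.
With EI = 42000 kip·ft²: δ_0 = 0.23562 ft and δ_{BB} = 0.008422 ft/kip.
Compatibility — the beam at B must follow the support down by 0.05 ft: δ_0 − R_B·δ_{BB} = 0.05, so R_B = (0.23562 − 0.05)/0.008422 = 22.04 kip.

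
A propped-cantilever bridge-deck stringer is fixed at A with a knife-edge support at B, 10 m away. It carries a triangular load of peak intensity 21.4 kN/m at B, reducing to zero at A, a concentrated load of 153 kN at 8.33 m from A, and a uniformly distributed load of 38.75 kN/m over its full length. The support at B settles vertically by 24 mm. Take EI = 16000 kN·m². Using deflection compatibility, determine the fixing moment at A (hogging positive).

M_A = 744.9 kN·m

Remove the prop at B; the released (primary) structure is a cantilever built in at A.
Downward deflection at the released point B due to the loads:
  triangular load, peak 21.4 at the free end: 11w₀L⁴/(120EI) = 19617/EI
  point load 153 at a = 8.33: Pa²(3L − a)/(6EI) = 38343/EI
  UDL 38.75: wL⁴/(8EI) = 48438/EI
  δ_0 = 106397/EI
Flexibility coefficient — unit upward force at B: δ_{BB} = L³/(3EI) = 333.3/EI.
With EI = 16000 kN·m²: δ_0 = 6.6498 m and δ_{BB} = 0.020833 m/kN.
Compatibility — the beam at B must follow the support down by 0.024 m: δ_0 − R_B·δ_{BB} = 0.024, so R_B = (6.6498 − 0.024)/0.020833 = 318 kN.
Moment equilibrium about A: M_A = Σ(load moments about A) − R_B·L = 3925 − 318×10 = 744.9 kN·m.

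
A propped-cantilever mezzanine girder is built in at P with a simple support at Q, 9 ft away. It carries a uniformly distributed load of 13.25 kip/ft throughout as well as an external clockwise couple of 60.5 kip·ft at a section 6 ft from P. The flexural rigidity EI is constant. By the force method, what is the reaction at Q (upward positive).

Release the roller at Q. Primary structure: cantilever fixed at P.
Free-end deflection of the primary structure under the applied loading (downward +):
  UDL 13.25: wL⁴/(8EI) = 10867/EI
  clockwise couple 60.5 at a = 6: M₀a(2L − a)/(2EI) = 2178/EI
  δ_0 = 13045/EI
Tip deflection under a unit load at Q: L³/(3EI) = 243/EI.
The prop prevents deflection at Q: R_Q = δ_0/δ_{QQ} = 13045/243 = 53.68 kip.

R_Q = 53.68 kip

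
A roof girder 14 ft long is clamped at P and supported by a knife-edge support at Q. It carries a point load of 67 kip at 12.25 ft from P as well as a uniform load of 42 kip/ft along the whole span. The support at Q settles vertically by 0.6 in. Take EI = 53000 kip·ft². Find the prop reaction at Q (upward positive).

R_Q = 272.1 kip

Remove the prop at Q; the released (primary) structure is a cantilever built in at P.
Downward deflection at the released point Q due to the loads:
  point load 67 at a = 12.25: Pa²(3L − a)/(6EI) = 49852/EI
  UDL 42: wL⁴/(8EI) = 201684/EI
  δ_0 = 251536/EI
Tip deflection under a unit load at Q: L³/(3EI) = 914.7/EI.
With EI = 53000 kip·ft²: δ_0 = 4.746 ft and δ_{QQ} = 0.017258 ft/kip.
Compatibility — the beam at Q must follow the support down by 0.05 ft: δ_0 − R_Q·δ_{QQ} = 0.05, so R_Q = (4.746 − 0.05)/0.017258 = 272.1 kip.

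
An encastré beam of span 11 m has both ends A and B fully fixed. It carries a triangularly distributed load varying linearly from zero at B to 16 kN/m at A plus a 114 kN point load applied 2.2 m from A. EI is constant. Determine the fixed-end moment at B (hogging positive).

M_B = 104.7 kN·m

Take the two fixed-end moments M_A, M_B as redundants; the released structure is the simple span AB.
Simple-span end rotations at A and B under the given loads:
  at A: triangular load, peak 16: w₀L³/(45EI) = 473.2/EI
  at B: triangular load, peak 16: 7w₀L³/(360EI) = 414.1/EI
  at A: point load 114 at a = 2.2: Pab(L + b)/(6LEI) = 662.1/EI
  at B: point load 114 at a = 2.2: Pab(L + a)/(6LEI) = 441.4/EI
  θ_A0 = 1135/EI,  θ_B0 = 855.5/EI
Flexibility coefficients: a unit moment at one end gives L/(3EI) there and L/(6EI) at the far end, so f₁₁ = f₂₂ = 3.667/EI and f₁₂ = f₂₁ = 1.833/EI.
Compatibility — zero rotation at each built-in end:
  3.667 M_A + 1.833 M_B = 1135
  1.833 M_A + 3.667 M_B = 855.5
Solving the pair gives M_A = 257.3 kN·m and M_B = 104.7 kN·m (hogging).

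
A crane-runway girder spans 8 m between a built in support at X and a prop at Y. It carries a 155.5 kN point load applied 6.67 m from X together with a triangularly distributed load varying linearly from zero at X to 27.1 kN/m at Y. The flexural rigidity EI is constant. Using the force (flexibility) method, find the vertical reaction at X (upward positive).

Choose R_Y as the redundant. The primary structure is the cantilever fixed at X.
Downward deflection at the released point Y due to the loads:
  point load 155.5 at a = 6.67: Pa²(3L − a)/(6EI) = 19982/EI
  triangular load, peak 27.1 at the free end: 11w₀L⁴/(120EI) = 10175/EI
  δ_0 = 30157/EI
Tip deflection under a unit load at Y: L³/(3EI) = 170.7/EI.
Compatibility at Y: δ_0 − R_Y·δ_{YY} = 0, so R_Y = 30157/170.7 = 176.7 kN.
Vertical equilibrium: R_X = ΣP − R_Y = 263.9 − 176.7 = 87.2 kN.

R_X = 87.2 kN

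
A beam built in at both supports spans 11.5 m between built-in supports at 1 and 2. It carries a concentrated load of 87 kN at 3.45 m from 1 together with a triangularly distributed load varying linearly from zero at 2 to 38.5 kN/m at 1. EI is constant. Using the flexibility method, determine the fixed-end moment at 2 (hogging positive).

M_2 = 232.8 kN·m

Release both end moments; the primary structure is a simply-supported span 12 with redundants M_1 and M_2.
On the primary (simply-supported) span, the end slopes from the loading are:
  at 1: point load 87 at a = 3.45: Pab(L + b)/(6LEI) = 684.6/EI
  at 2: point load 87 at a = 3.45: Pab(L + a)/(6LEI) = 523.5/EI
  at 1: triangular load, peak 38.5: w₀L³/(45EI) = 1301/EI
  at 2: triangular load, peak 38.5: 7w₀L³/(360EI) = 1139/EI
  θ_10 = 1986/EI,  θ_20 = 1662/EI
Flexibility coefficients: a unit moment at one end gives L/(3EI) there and L/(6EI) at the far end, so f₁₁ = f₂₂ = 3.833/EI and f₁₂ = f₂₁ = 1.917/EI.
Compatibility — zero rotation at each built-in end:
  3.833 M_1 + 1.917 M_2 = 1986
  1.917 M_1 + 3.833 M_2 = 1662
Solving the pair gives M_1 = 401.7 kN·m and M_2 = 232.8 kN·m (hogging).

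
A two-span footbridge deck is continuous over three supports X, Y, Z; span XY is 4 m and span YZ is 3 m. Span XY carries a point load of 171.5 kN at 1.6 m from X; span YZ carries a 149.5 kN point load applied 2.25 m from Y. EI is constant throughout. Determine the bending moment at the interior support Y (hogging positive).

M_Y = 88.38 kN·m

Insert a hinge at Y; M_Y is the redundant, and each span becomes simply supported.
End slopes at the hinge Y, treating each span as simply supported:
  span XY: point load 171.5 at a = 1.6: Pab(L + a)/(6LEI) = 153.7/EI
  span YZ: point load 149.5 at a = 2.25: Pab(L + b)/(6LEI) = 52.56/EI
  relative rotation θ_0 = (153.7 + 52.56)/EI = 206.2/EI
A unit hogging moment at Y produces rotation L₁/(3EI) + L₂/(3EI) = 2.333/EI.
Slope continuity at Y: θ_0 = M_Y·2.333/EI, so M_Y = 206.2/2.333 = 88.38 kN·m (hogging).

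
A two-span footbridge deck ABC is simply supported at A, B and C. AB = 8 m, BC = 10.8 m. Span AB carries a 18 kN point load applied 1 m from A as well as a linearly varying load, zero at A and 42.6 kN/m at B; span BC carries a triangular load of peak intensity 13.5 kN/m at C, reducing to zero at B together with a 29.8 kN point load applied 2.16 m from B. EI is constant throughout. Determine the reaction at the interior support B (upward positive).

R_B = 198.9 kN

Take M_B as the redundant. Released structure: two simple spans AB and BC with a hinge at B.
End slopes at the hinge B, treating each span as simply supported:
  span AB: point load 18 at a = 1: Pab(L + a)/(6LEI) = 23.62/EI
  span AB: triangular load, peak 42.6: w₀L³/(45EI) = 484.7/EI
  span BC: triangular load, peak 13.5: 7w₀L³/(360EI) = 330.7/EI
  span BC: point load 29.8 at a = 2.16: Pab(L + b)/(6LEI) = 166.8/EI
  relative rotation θ_0 = (508.3 + 497.5)/EI = 1006/EI
A unit hogging moment at B produces rotation L₁/(3EI) + L₂/(3EI) = 6.267/EI.
Slope continuity at B: θ_0 = M_B·6.267/EI, so M_B = 1006/6.267 = 160.5 kN·m (hogging).
Span AB, ΣM about A with M_B applied at B: R_B^{AB}·8 = 926.8 + 160.5, so R_B^{AB} = 135.9 kN and R_A = 188.4 − 135.9 = 52.49 kN.
Span BC, ΣM about C: R_B^{BC}·10.8 = 519.9 + 160.5, so R_B^{BC} = 63 kN and R_C = 102.7 − 63 = 39.7 kN.
R_B = 135.9 + 63 = 198.9 kN.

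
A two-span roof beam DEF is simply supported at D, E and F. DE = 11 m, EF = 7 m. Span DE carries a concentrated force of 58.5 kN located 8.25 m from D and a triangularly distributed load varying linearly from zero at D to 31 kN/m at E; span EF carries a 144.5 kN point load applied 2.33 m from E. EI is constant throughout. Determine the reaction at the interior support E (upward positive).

R_E = 321.8 kN

Take M_E as the redundant. Released structure: two simple spans DE and EF with a hinge at E.
End slopes at the hinge E, treating each span as simply supported:
  span DE: point load 58.5 at a = 8.25: Pab(L + a)/(6LEI) = 387.1/EI
  span DE: triangular load, peak 31: w₀L³/(45EI) = 916.9/EI
  span EF: point load 144.5 at a = 2.33: Pab(L + b)/(6LEI) = 436.9/EI
  relative rotation θ_0 = (1304 + 436.9)/EI = 1741/EI
A unit hogging moment at E produces rotation L₁/(3EI) + L₂/(3EI) = 6/EI.
Compatibility: M_E·(L₁+L₂)/(3EI) = θ_0, giving M_E = 290.1 kN·m (hogging).
Span DE, ΣM about D with M_E applied at E: R_E^{DE}·11 = 1733 + 290.1, so R_E^{DE} = 183.9 kN and R_D = 229 − 183.9 = 45.08 kN.
Span EF, ΣM about F: R_E^{EF}·7 = 674.8 + 290.1, so R_E^{EF} = 137.9 kN and R_F = 144.5 − 137.9 = 6.648 kN.
R_E = 183.9 + 137.9 = 321.8 kN.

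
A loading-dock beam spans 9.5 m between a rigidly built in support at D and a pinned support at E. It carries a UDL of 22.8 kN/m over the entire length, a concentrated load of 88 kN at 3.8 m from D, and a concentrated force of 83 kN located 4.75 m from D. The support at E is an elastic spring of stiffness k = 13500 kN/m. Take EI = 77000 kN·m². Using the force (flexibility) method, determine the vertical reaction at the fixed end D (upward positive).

R_D = 264.6 kN

Release the roller at E. Primary structure: cantilever fixed at D.
Downward deflection at the released point E due to the loads:
  UDL 22.8: wL⁴/(8EI) = 23213/EI
  point load 88 at a = 3.8: Pa²(3L − a)/(6EI) = 5231/EI
  point load 83 at a = 4.75: Pa²(3L − a)/(6EI) = 7413/EI
  δ_0 = 35857/EI
Tip deflection under a unit load at E: L³/(3EI) = 285.8/EI.
With EI = 77000 kN·m²: δ_0 = 0.46568 m and δ_{EE} = 0.003712 m/kN.
Compatibility — the spring shortens by R_E/k under the reaction it provides: δ_0 − R_E·δ_{EE} = R_E/k. With 1/k = 0.000074 m/kN, R_E = δ_0 / (δ_{EE} + 1/k) = 0.46568 / (0.003712 + 0.000074) = 123 kN.
Vertical equilibrium: R_D = ΣP − R_E = 387.6 − 123 = 264.6 kN.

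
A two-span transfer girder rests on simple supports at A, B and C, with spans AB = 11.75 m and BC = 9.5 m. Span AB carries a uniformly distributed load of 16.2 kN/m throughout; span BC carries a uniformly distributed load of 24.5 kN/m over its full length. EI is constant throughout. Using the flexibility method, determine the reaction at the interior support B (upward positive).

Insert a hinge at B; M_B is the redundant, and each span becomes simply supported.
Discontinuity in slope at B on the released structure — sum the simple-span end rotations:
  span AB: UDL 16.2: wL³/(24EI) = 1095/EI
  span BC: UDL 24.5: wL³/(24EI) = 875.2/EI
  relative rotation θ_0 = (1095 + 875.2)/EI = 1970/EI
A unit hogging moment at B produces rotation L₁/(3EI) + L₂/(3EI) = 7.083/EI.
Slope continuity at B: θ_0 = M_B·7.083/EI, so M_B = 1970/7.083 = 278.2 kN·m (hogging).
Span AB, ΣM about A with M_B applied at B: R_B^{AB}·11.75 = 1118 + 278.2, so R_B^{AB} = 118.8 kN and R_A = 190.3 − 118.8 = 71.5 kN.
Span BC, ΣM about C: R_B^{BC}·9.5 = 1106 + 278.2, so R_B^{BC} = 145.7 kN and R_C = 232.8 − 145.7 = 87.1 kN.
R_B = 118.8 + 145.7 = 264.5 kN.

R_B = 264.5 kN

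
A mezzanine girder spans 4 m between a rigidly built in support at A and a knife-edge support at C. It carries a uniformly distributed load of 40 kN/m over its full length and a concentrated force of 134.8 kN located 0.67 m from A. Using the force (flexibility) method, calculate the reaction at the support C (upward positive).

R_C = 65.36 kN

Take the reaction at C as the redundant and release it; the primary structure is a cantilever fixed at A.
Primary-structure tip deflection at C by superposition:
  UDL 40: wL⁴/(8EI) = 1280/EI
  point load 134.8 at a = 0.67: Pa²(3L − a)/(6EI) = 114.3/EI
  δ_0 = 1394/EI
Tip deflection under a unit load at C: L³/(3EI) = 21.33/EI.
Compatibility at C: δ_0 − R_C·δ_{CC} = 0, so R_C = 1394/21.33 = 65.36 kN.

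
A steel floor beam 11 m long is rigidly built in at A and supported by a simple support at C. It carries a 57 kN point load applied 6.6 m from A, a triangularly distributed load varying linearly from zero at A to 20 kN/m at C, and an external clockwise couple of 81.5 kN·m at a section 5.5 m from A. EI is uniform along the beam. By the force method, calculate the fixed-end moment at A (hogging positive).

M_A = 236.3 kN·m

Release the roller at C. Primary structure: cantilever fixed at A.
Primary-structure tip deflection at C by superposition:
  point load 57 at a = 6.6: Pa²(3L − a)/(6EI) = 10925/EI
  triangular load, peak 20 at the free end: 11w₀L⁴/(120EI) = 26842/EI
  clockwise couple 81.5 at a = 5.5: M₀a(2L − a)/(2EI) = 3698/EI
  δ_0 = 41465/EI
Flexibility coefficient — unit upward force at C: δ_{CC} = L³/(3EI) = 443.7/EI.
The prop prevents deflection at C: R_C = δ_0/δ_{CC} = 41465/443.7 = 93.46 kN.
Moment equilibrium about A: M_A = Σ(load moments about A) − R_C·L = 1264 − 93.46×11 = 236.3 kN·m.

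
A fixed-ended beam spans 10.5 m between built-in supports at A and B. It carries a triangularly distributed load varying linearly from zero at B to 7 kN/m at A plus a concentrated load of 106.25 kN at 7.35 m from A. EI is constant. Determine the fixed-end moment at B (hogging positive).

Take the two fixed-end moments M_A, M_B as redundants; the released structure is the simple span AB.
Simple-span end rotations at A and B under the given loads:
  at A: triangular load, peak 7: w₀L³/(45EI) = 180.1/EI
  at B: triangular load, peak 7: 7w₀L³/(360EI) = 157.6/EI
  at A: point load 106.25 at a = 7.35: Pab(L + b)/(6LEI) = 533/EI
  at B: point load 106.25 at a = 7.35: Pab(L + a)/(6LEI) = 697/EI
  θ_A0 = 713.1/EI,  θ_B0 = 854.6/EI
Flexibility coefficients: a unit moment at one end gives L/(3EI) there and L/(6EI) at the far end, so f₁₁ = f₂₂ = 3.5/EI and f₁₂ = f₂₁ = 1.75/EI.
Compatibility — zero rotation at each built-in end:
  3.5 M_A + 1.75 M_B = 713.1
  1.75 M_A + 3.5 M_B = 854.6
Solving the pair gives M_A = 108.9 kN·m and M_B = 189.7 kN·m (hogging).

M_B = 189.7 kN·m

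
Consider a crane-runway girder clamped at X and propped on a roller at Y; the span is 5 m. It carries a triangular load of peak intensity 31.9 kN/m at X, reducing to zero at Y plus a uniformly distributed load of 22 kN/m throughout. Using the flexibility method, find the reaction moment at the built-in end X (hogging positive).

Choose R_Y as the redundant. The primary structure is the cantilever fixed at X.
Free-end deflection of the primary structure under the applied loading (downward +):
  triangular load, peak 31.9 at the fixed end: w₀L⁴/(30EI) = 664.6/EI
  UDL 22: wL⁴/(8EI) = 1719/EI
  δ_0 = 2383/EI
Tip deflection under a unit load at Y: L³/(3EI) = 41.67/EI.
Compatibility at Y: δ_0 − R_Y·δ_{YY} = 0, so R_Y = 2383/41.67 = 57.2 kN.
Moment equilibrium about X: M_X = Σ(load moments about X) − R_Y·L = 407.9 − 57.2×5 = 121.9 kN·m.

M_X = 121.9 kN·m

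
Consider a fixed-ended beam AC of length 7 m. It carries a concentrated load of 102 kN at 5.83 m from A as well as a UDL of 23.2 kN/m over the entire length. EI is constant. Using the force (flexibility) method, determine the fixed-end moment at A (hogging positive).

Release both end moments; the primary structure is a simply-supported span AC with redundants M_A and M_C.
On the primary (simply-supported) span, the end slopes from the loading are:
  at A: point load 102 at a = 5.83: Pab(L + b)/(6LEI) = 135.3/EI
  at C: point load 102 at a = 5.83: Pab(L + a)/(6LEI) = 212.5/EI
  at A: UDL 23.2: wL³/(24EI) = 331.6/EI
  at C: UDL 23.2: wL³/(24EI) = 331.6/EI
  θ_A0 = 466.9/EI,  θ_C0 = 544.1/EI
Flexibility coefficients: a unit moment at one end gives L/(3EI) there and L/(6EI) at the far end, so f₁₁ = f₂₂ = 2.333/EI and f₁₂ = f₂₁ = 1.167/EI.
Compatibility — zero rotation at each built-in end:
  2.333 M_A + 1.167 M_C = 466.9
  1.167 M_A + 2.333 M_C = 544.1
Solving the pair gives M_A = 111.3 kN·m and M_C = 177.5 kN·m (hogging).

M_A = 111.3 kN·m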